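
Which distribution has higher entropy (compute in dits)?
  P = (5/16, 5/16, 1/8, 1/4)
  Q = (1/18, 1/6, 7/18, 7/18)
P

Computing entropies in dits:
H(P) = 0.5791
H(Q) = 0.5185

Distribution P has higher entropy.

Intuition: The distribution closer to uniform (more spread out) has higher entropy.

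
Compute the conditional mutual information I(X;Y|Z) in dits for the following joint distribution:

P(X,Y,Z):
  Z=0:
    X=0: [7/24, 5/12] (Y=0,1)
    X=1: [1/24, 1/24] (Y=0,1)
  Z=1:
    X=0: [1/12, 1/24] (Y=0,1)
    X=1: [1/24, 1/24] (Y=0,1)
0.0018 dits

Conditional mutual information: I(X;Y|Z) = H(X|Z) + H(Y|Z) - H(X,Y|Z)

H(Z) = 0.2222
H(X,Z) = 0.3988 → H(X|Z) = 0.1766
H(Y,Z) = 0.5172 → H(Y|Z) = 0.2949
H(X,Y,Z) = 0.6920 → H(X,Y|Z) = 0.4697

I(X;Y|Z) = 0.1766 + 0.2949 - 0.4697 = 0.0018 dits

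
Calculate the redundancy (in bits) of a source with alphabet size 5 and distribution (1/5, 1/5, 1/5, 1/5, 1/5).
0.0000 bits

Redundancy measures how far a source is from maximum entropy:
R = H_max - H(X)

Maximum entropy for 5 symbols: H_max = log_2(5) = 2.3219 bits
Actual entropy: H(X) = 2.3219 bits
Redundancy: R = 2.3219 - 2.3219 = 0.0000 bits

This redundancy represents potential for compression: the source could be compressed by 0.0000 bits per symbol.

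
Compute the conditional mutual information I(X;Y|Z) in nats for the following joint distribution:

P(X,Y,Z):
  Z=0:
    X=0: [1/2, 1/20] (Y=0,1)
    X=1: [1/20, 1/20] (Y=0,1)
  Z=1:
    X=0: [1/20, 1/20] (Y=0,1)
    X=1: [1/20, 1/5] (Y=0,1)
0.0572 nats

Conditional mutual information: I(X;Y|Z) = H(X|Z) + H(Y|Z) - H(X,Y|Z)

H(Z) = 0.6474
H(X,Z) = 1.1359 → H(X|Z) = 0.4885
H(Y,Z) = 1.1359 → H(Y|Z) = 0.4885
H(X,Y,Z) = 1.5672 → H(X,Y|Z) = 0.9197

I(X;Y|Z) = 0.4885 + 0.4885 - 0.9197 = 0.0572 nats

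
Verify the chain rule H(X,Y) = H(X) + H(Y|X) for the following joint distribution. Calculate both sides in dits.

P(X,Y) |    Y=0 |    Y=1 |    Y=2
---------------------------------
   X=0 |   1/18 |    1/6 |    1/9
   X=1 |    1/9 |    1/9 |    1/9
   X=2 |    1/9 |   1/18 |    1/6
H(X,Y) = 0.9290, H(X) = 0.4771, H(Y|X) = 0.4519 (all in dits)

Chain rule: H(X,Y) = H(X) + H(Y|X)

Left side — joint entropy directly:
H(X,Y) = -Σ p(x,y) log p(x,y) = 0.9290 dits

Right side — compute H(Y|X) from the conditional distributions:
P(X) = (1/3, 1/3, 1/3), so H(X) = 0.4771 dits
H(Y|X) = Σ_x P(X=x) · H(Y|X=x):
  P(Y|X=0) = (1/6, 1/2, 1/3), H(Y|X=0) = 0.4392, weight P(X=0) = 1/3
  P(Y|X=1) = (1/3, 1/3, 1/3), H(Y|X=1) = 0.4771, weight P(X=1) = 1/3
  P(Y|X=2) = (1/3, 1/6, 1/2), H(Y|X=2) = 0.4392, weight P(X=2) = 1/3
H(Y|X) = 0.4519 dits

H(X) + H(Y|X) = 0.4771 + 0.4519 = 0.9290 dits

Both sides equal 0.9290 dits. ✓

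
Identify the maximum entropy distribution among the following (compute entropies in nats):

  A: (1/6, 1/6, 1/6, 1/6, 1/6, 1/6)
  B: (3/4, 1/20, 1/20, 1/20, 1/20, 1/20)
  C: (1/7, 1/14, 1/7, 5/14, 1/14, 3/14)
A

For a discrete distribution over n outcomes, entropy is maximized by the uniform distribution.

Computing entropies:
H(A) = 1.7918 nats
H(B) = 0.9647 nats
H(C) = 1.6308 nats

The uniform distribution (where all probabilities equal 1/6) achieves the maximum entropy of log_e(6) = 1.7918 nats.

Distribution A has the highest entropy.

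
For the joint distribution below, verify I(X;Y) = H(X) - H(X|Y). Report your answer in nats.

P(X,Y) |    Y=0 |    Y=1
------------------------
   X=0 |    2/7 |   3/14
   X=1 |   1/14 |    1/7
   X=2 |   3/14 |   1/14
I(X;Y) = 0.0444 nats

Mutual information has multiple equivalent forms:
- I(X;Y) = H(X) - H(X|Y)
- I(X;Y) = H(Y) - H(Y|X)
- I(X;Y) = H(X) + H(Y) - H(X,Y)

Computing all quantities:
H(X) = 1.0346, H(Y) = 0.6829, H(X,Y) = 1.6731
H(X|Y) = 0.9902, H(Y|X) = 0.6385

Verification:
H(X) - H(X|Y) = 1.0346 - 0.9902 = 0.0444
H(Y) - H(Y|X) = 0.6829 - 0.6385 = 0.0444
H(X) + H(Y) - H(X,Y) = 1.0346 + 0.6829 - 1.6731 = 0.0444

All forms give I(X;Y) = 0.0444 nats. ✓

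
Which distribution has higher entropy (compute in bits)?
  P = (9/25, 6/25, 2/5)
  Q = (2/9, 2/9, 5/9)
P

Computing entropies in bits:
H(P) = 1.5535
H(Q) = 1.4355

Distribution P has higher entropy.

Intuition: The distribution closer to uniform (more spread out) has higher entropy.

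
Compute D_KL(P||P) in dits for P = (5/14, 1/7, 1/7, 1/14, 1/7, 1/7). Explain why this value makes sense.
0.0000 dits

KL divergence satisfies the Gibbs inequality: D_KL(P||Q) ≥ 0 for all distributions P, Q.

D_KL(P||Q) = Σ p(x) log(p(x)/q(x))
Each term is p(x) × log_10(p(x)/p(x)) = p(x) × log_10(1) = 0, so the sum is 0.
D_KL(P||Q) = 0.0000 dits

When P = Q, the KL divergence is exactly 0, as there is no 'divergence' between identical distributions.

This non-negativity is a fundamental property: relative entropy cannot be negative because it measures how different Q is from P.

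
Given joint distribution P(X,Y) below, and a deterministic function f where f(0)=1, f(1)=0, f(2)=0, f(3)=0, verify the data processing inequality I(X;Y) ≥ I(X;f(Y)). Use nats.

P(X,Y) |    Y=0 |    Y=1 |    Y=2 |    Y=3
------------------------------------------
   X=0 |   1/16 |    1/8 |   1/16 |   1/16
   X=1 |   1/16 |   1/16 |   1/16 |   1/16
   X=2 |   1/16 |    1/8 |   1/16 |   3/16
I(X;Y) = 0.0331, I(X;f(Y)) = 0.0062, inequality holds: 0.0331 ≥ 0.0062

Data Processing Inequality: For any Markov chain X → Y → Z, we have I(X;Y) ≥ I(X;Z).

Here Z = f(Y) is a deterministic function of Y, forming X → Y → Z.

Original I(X;Y) = 0.0331 nats

After applying f:
P(X,Z) where Z=f(Y):
- P(X,Z=0) = P(X,Y=1) + P(X,Y=2) + P(X,Y=3)
- P(X,Z=1) = P(X,Y=0)

I(X;Z) = I(X;f(Y)) = 0.0062 nats

Verification: 0.0331 ≥ 0.0062 ✓

Information cannot be created by processing; the function f can only lose information about X.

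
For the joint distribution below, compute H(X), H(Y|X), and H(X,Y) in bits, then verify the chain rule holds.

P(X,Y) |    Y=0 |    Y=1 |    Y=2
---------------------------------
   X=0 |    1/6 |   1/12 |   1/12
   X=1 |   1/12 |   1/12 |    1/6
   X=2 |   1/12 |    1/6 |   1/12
H(X,Y) = 3.0850, H(X) = 1.5850, H(Y|X) = 1.5000 (all in bits)

Chain rule: H(X,Y) = H(X) + H(Y|X)

Left side — joint entropy directly:
H(X,Y) = -Σ p(x,y) log p(x,y) = 3.0850 bits

Right side — compute H(Y|X) from the conditional distributions:
P(X) = (1/3, 1/3, 1/3), so H(X) = 1.5850 bits
H(Y|X) = Σ_x P(X=x) · H(Y|X=x):
  P(Y|X=0) = (1/2, 1/4, 1/4), H(Y|X=0) = 1.5000, weight P(X=0) = 1/3
  P(Y|X=1) = (1/4, 1/4, 1/2), H(Y|X=1) = 1.5000, weight P(X=1) = 1/3
  P(Y|X=2) = (1/4, 1/2, 1/4), H(Y|X=2) = 1.5000, weight P(X=2) = 1/3
H(Y|X) = 1.5000 bits

H(X) + H(Y|X) = 1.5850 + 1.5000 = 3.0850 bits

Both sides equal 3.0850 bits. ✓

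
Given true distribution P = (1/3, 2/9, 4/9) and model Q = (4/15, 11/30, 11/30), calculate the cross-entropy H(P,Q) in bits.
1.6006 bits

Cross-entropy: H(P,Q) = -Σ p(x) log q(x)

Alternatively: H(P,Q) = H(P) + D_KL(P||Q)
H(P) = 1.5305 bits
D_KL(P||Q) = 0.0701 bits

H(P,Q) = 1.5305 + 0.0701 = 1.6006 bits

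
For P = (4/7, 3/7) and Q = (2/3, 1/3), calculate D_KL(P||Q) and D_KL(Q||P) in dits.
D_KL(P||Q) = 0.0085, D_KL(Q||P) = 0.0082

KL divergence is not symmetric: D_KL(P||Q) ≠ D_KL(Q||P) in general.

D_KL(P||Q) = 0.0085 dits
D_KL(Q||P) = 0.0082 dits

No, they are not equal!

This asymmetry is why KL divergence is not a true distance metric.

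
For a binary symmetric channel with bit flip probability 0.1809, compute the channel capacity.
0.3180 bits

For a binary symmetric channel (BSC) with error probability p:
Capacity C = 1 - H(p) bits per symbol

where H(p) = -p log₂(p) - (1-p) log₂(1-p) is the binary entropy function.

H(0.1809) = 0.6820 bits
C = 1 - 0.6820 = 0.3180 bits per symbol

This means we can reliably transmit up to 0.3180 bits of information per channel use.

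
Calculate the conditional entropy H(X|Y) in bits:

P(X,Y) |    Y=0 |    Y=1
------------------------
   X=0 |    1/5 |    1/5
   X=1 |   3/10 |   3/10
0.9710 bits

Using the chain rule: H(X|Y) = H(X,Y) - H(Y)

First, compute H(X,Y) = 1.9710 bits

Marginal P(Y) = (1/2, 1/2)
H(Y) = 1.0000 bits

H(X|Y) = H(X,Y) - H(Y) = 1.9710 - 1.0000 = 0.9710 bits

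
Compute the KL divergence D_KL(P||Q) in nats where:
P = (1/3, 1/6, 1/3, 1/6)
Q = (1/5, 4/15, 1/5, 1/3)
0.1467 nats

KL divergence: D_KL(P||Q) = Σ p(x) log(p(x)/q(x))

Computing term by term:
  x=0: 1/3 × log_e[(1/3)/(1/5)] = 1/3 × 0.5108 = 0.1703
  x=1: 1/6 × log_e[(1/6)/(4/15)] = 1/6 × -0.4700 = -0.0783
  x=2: 1/3 × log_e[(1/3)/(1/5)] = 1/3 × 0.5108 = 0.1703
  x=3: 1/6 × log_e[(1/6)/(1/3)] = 1/6 × -0.6931 = -0.1155

D_KL(P||Q) = 0.1467 nats

Note: KL divergence is always non-negative and equals 0 iff P = Q.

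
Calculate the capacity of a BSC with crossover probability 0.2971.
0.1223 bits

For a binary symmetric channel (BSC) with error probability p:
Capacity C = 1 - H(p) bits per symbol

where H(p) = -p log₂(p) - (1-p) log₂(1-p) is the binary entropy function.

H(0.2971) = 0.8777 bits
C = 1 - 0.8777 = 0.1223 bits per symbol

This means we can reliably transmit up to 0.1223 bits of information per channel use.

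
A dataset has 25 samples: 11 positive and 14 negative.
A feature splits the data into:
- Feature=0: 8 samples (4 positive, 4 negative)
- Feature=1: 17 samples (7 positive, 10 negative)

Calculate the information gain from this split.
0.0049 bits

Information Gain = H(Y) - H(Y|Feature)

Before split:
P(positive) = 11/25 = 0.4400
H(Y) = 0.9896 bits

After split:
Feature=0: H = 1.0000 bits (weight = 8/25)
Feature=1: H = 0.9774 bits (weight = 17/25)
H(Y|Feature) = (8/25)×1.0000 + (17/25)×0.9774 = 0.9846 bits

Information Gain = 0.9896 - 0.9846 = 0.0049 bits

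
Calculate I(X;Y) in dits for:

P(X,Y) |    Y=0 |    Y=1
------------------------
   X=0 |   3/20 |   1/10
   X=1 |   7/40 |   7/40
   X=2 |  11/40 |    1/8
0.0060 dits

Mutual information: I(X;Y) = H(X) + H(Y) - H(X,Y)

Marginals:
P(X) = (1/4, 7/20, 2/5), H(X) = 0.4693 dits
P(Y) = (3/5, 2/5), H(Y) = 0.2923 dits

Joint entropy: H(X,Y) = 0.7556 dits

I(X;Y) = 0.4693 + 0.2923 - 0.7556 = 0.0060 dits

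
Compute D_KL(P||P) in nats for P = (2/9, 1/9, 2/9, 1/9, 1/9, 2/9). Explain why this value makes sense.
0.0000 nats

KL divergence satisfies the Gibbs inequality: D_KL(P||Q) ≥ 0 for all distributions P, Q.

D_KL(P||Q) = Σ p(x) log(p(x)/q(x))
Each term is p(x) × log_e(p(x)/p(x)) = p(x) × log_e(1) = 0, so the sum is 0.
D_KL(P||Q) = 0.0000 nats

When P = Q, the KL divergence is exactly 0, as there is no 'divergence' between identical distributions.

This non-negativity is a fundamental property: relative entropy cannot be negative because it measures how different Q is from P.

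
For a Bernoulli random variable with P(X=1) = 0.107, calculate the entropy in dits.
0.1477 dits

The binary entropy function is:
H(p) = -p log(p) - (1-p) log(1-p)

H(0.107) = -0.107 × log_10(0.107) - 0.893 × log_10(0.893)
H(0.107) = 0.1477 dits

Note: Binary entropy is maximized at p=0.5 (H=1 bit) and minimized at p=0 or p=1 (H=0).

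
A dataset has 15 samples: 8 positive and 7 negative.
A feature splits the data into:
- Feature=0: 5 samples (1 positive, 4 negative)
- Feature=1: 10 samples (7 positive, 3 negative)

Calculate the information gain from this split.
0.1686 bits

Information Gain = H(Y) - H(Y|Feature)

Before split:
P(positive) = 8/15 = 0.5333
H(Y) = 0.9968 bits

After split:
Feature=0: H = 0.7219 bits (weight = 5/15)
Feature=1: H = 0.8813 bits (weight = 10/15)
H(Y|Feature) = (5/15)×0.7219 + (10/15)×0.8813 = 0.8282 bits

Information Gain = 0.9968 - 0.8282 = 0.1686 bits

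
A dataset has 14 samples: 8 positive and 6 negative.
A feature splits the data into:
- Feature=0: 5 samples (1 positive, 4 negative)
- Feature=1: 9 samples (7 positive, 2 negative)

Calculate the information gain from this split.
0.2361 bits

Information Gain = H(Y) - H(Y|Feature)

Before split:
P(positive) = 8/14 = 0.5714
H(Y) = 0.9852 bits

After split:
Feature=0: H = 0.7219 bits (weight = 5/14)
Feature=1: H = 0.7642 bits (weight = 9/14)
H(Y|Feature) = (5/14)×0.7219 + (9/14)×0.7642 = 0.7491 bits

Information Gain = 0.9852 - 0.7491 = 0.2361 bits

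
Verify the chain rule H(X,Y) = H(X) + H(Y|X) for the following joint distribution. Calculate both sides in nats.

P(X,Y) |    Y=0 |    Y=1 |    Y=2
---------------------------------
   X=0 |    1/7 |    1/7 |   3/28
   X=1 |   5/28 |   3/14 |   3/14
H(X,Y) = 1.7631, H(X) = 0.6700, H(Y|X) = 1.0931 (all in nats)

Chain rule: H(X,Y) = H(X) + H(Y|X)

Left side — joint entropy directly:
H(X,Y) = -Σ p(x,y) log p(x,y) = 1.7631 nats

Right side — compute H(Y|X) from the conditional distributions:
P(X) = (11/28, 17/28), so H(X) = 0.6700 nats
H(Y|X) = Σ_x P(X=x) · H(Y|X=x):
  P(Y|X=0) = (4/11, 4/11, 3/11), H(Y|X=0) = 1.0901, weight P(X=0) = 11/28
  P(Y|X=1) = (5/17, 6/17, 6/17), H(Y|X=1) = 1.0951, weight P(X=1) = 17/28
H(Y|X) = 1.0931 nats

H(X) + H(Y|X) = 0.6700 + 1.0931 = 1.7631 nats

Both sides equal 1.7631 nats. ✓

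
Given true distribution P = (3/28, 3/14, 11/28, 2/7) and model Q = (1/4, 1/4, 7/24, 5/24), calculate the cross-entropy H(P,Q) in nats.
1.3778 nats

Cross-entropy: H(P,Q) = -Σ p(x) log q(x)

Alternatively: H(P,Q) = H(P) + D_KL(P||Q)
H(P) = 1.2944 nats
D_KL(P||Q) = 0.0834 nats

H(P,Q) = 1.2944 + 0.0834 = 1.3778 nats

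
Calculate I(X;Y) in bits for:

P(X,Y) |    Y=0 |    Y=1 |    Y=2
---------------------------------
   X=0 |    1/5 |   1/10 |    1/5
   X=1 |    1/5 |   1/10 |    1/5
0.0000 bits

Mutual information: I(X;Y) = H(X) + H(Y) - H(X,Y)

Marginals:
P(X) = (1/2, 1/2), H(X) = 1.0000 bits
P(Y) = (2/5, 1/5, 2/5), H(Y) = 1.5219 bits

Joint entropy: H(X,Y) = 2.5219 bits

I(X;Y) = 1.0000 + 1.5219 - 2.5219 = 0.0000 bits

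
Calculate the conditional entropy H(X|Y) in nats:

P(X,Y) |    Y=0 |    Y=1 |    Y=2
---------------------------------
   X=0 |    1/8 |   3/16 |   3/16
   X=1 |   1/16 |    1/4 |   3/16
0.6780 nats

Using the chain rule: H(X|Y) = H(X,Y) - H(Y)

First, compute H(X,Y) = 1.7214 nats

Marginal P(Y) = (3/16, 7/16, 3/8)
H(Y) = 1.0434 nats

H(X|Y) = H(X,Y) - H(Y) = 1.7214 - 1.0434 = 0.6780 nats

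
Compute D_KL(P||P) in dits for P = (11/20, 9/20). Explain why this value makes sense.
0.0000 dits

KL divergence satisfies the Gibbs inequality: D_KL(P||Q) ≥ 0 for all distributions P, Q.

D_KL(P||Q) = Σ p(x) log(p(x)/q(x))
Each term is p(x) × log_10(p(x)/p(x)) = p(x) × log_10(1) = 0, so the sum is 0.
D_KL(P||Q) = 0.0000 dits

When P = Q, the KL divergence is exactly 0, as there is no 'divergence' between identical distributions.

This non-negativity is a fundamental property: relative entropy cannot be negative because it measures how different Q is from P.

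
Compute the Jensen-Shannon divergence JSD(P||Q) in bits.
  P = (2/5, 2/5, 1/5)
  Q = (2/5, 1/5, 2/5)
0.0490 bits

Jensen-Shannon divergence is:
JSD(P||Q) = 0.5 × D_KL(P||M) + 0.5 × D_KL(Q||M)
where M = 0.5 × (P + Q) is the mixture distribution.

M = 0.5 × (2/5, 2/5, 1/5) + 0.5 × (2/5, 1/5, 2/5) = (2/5, 3/10, 3/10)

D_KL(P||M) = 0.0490 bits
D_KL(Q||M) = 0.0490 bits

JSD(P||Q) = 0.5 × 0.0490 + 0.5 × 0.0490 = 0.0490 bits

Unlike KL divergence, JSD is symmetric and bounded: 0 ≤ JSD ≤ log(2).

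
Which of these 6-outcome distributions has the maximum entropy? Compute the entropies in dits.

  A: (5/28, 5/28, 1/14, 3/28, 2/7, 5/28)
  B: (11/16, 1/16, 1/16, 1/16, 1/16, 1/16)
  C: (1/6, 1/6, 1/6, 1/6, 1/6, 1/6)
C

For a discrete distribution over n outcomes, entropy is maximized by the uniform distribution.

Computing entropies:
H(A) = 0.7421 dits
H(B) = 0.4882 dits
H(C) = 0.7782 dits

The uniform distribution (where all probabilities equal 1/6) achieves the maximum entropy of log_10(6) = 0.7782 dits.

Distribution C has the highest entropy.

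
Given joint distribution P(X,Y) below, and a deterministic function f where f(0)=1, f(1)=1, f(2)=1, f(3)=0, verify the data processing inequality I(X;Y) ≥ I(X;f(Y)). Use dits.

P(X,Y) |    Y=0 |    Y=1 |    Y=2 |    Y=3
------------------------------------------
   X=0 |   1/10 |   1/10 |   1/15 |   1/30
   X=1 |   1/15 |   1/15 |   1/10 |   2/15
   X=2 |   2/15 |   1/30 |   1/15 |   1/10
I(X;Y) = 0.0274, I(X;f(Y)) = 0.0136, inequality holds: 0.0274 ≥ 0.0136

Data Processing Inequality: For any Markov chain X → Y → Z, we have I(X;Y) ≥ I(X;Z).

Here Z = f(Y) is a deterministic function of Y, forming X → Y → Z.

Original I(X;Y) = 0.0274 dits

After applying f:
P(X,Z) where Z=f(Y):
- P(X,Z=0) = P(X,Y=3)
- P(X,Z=1) = P(X,Y=0) + P(X,Y=1) + P(X,Y=2)

I(X;Z) = I(X;f(Y)) = 0.0136 dits

Verification: 0.0274 ≥ 0.0136 ✓

Information cannot be created by processing; the function f can only lose information about X.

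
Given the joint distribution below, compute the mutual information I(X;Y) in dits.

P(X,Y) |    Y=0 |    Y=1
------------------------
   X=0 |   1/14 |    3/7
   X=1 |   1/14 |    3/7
0.0000 dits

Mutual information: I(X;Y) = H(X) + H(Y) - H(X,Y)

Marginals:
P(X) = (1/2, 1/2), H(X) = 0.3010 dits
P(Y) = (1/7, 6/7), H(Y) = 0.1781 dits

Joint entropy: H(X,Y) = 0.4791 dits

I(X;Y) = 0.3010 + 0.1781 - 0.4791 = 0.0000 dits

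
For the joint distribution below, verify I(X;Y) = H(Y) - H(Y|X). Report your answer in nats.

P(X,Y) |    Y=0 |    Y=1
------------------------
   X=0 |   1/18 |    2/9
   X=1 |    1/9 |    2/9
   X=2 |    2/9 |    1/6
I(X;Y) = 0.0515 nats

Mutual information has multiple equivalent forms:
- I(X;Y) = H(X) - H(X|Y)
- I(X;Y) = H(Y) - H(Y|X)
- I(X;Y) = H(X) + H(Y) - H(X,Y)

Computing all quantities:
H(X) = 1.0893, H(Y) = 0.6682, H(X,Y) = 1.7061
H(X|Y) = 1.0378, H(Y|X) = 0.6167

Verification:
H(X) - H(X|Y) = 1.0893 - 1.0378 = 0.0515
H(Y) - H(Y|X) = 0.6682 - 0.6167 = 0.0515
H(X) + H(Y) - H(X,Y) = 1.0893 + 0.6682 - 1.7061 = 0.0515

All forms give I(X;Y) = 0.0515 nats. ✓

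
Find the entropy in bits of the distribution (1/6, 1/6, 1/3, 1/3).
1.9183 bits

Shannon entropy is H(X) = -Σ p(x) log p(x).

For P = (1/6, 1/6, 1/3, 1/3):
H = -1/6 × log_2(1/6) -1/6 × log_2(1/6) -1/3 × log_2(1/3) -1/3 × log_2(1/3)
H = 1.9183 bits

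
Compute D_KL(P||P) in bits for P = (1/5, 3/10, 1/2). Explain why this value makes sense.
0.0000 bits

KL divergence satisfies the Gibbs inequality: D_KL(P||Q) ≥ 0 for all distributions P, Q.

D_KL(P||Q) = Σ p(x) log(p(x)/q(x))
Each term is p(x) × log_2(p(x)/p(x)) = p(x) × log_2(1) = 0, so the sum is 0.
D_KL(P||Q) = 0.0000 bits

When P = Q, the KL divergence is exactly 0, as there is no 'divergence' between identical distributions.

This non-negativity is a fundamental property: relative entropy cannot be negative because it measures how different Q is from P.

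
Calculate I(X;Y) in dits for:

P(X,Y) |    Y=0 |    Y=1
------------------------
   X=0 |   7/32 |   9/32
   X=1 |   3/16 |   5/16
0.0009 dits

Mutual information: I(X;Y) = H(X) + H(Y) - H(X,Y)

Marginals:
P(X) = (1/2, 1/2), H(X) = 0.3010 dits
P(Y) = (13/32, 19/32), H(Y) = 0.2934 dits

Joint entropy: H(X,Y) = 0.5935 dits

I(X;Y) = 0.3010 + 0.2934 - 0.5935 = 0.0009 dits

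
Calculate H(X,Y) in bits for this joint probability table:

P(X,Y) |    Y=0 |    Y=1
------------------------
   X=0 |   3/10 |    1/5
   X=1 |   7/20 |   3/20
1.9261 bits

Joint entropy is H(X,Y) = -Σ_{x,y} p(x,y) log p(x,y).

Summing over all non-zero entries:
H(X,Y) = -[3/10·log_2(3/10) + 1/5·log_2(1/5) + 7/20·log_2(7/20) + 3/20·log_2(3/20)]
H(X,Y) = 1.9261 bits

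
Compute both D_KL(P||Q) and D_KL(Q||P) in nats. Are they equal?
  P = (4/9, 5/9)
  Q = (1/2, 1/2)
D_KL(P||Q) = 0.0062, D_KL(Q||P) = 0.0062

KL divergence is not symmetric: D_KL(P||Q) ≠ D_KL(Q||P) in general.

D_KL(P||Q) = 0.0062 nats
D_KL(Q||P) = 0.0062 nats

In this case they happen to be equal (to 4 decimal places).

This asymmetry is why KL divergence is not a true distance metric.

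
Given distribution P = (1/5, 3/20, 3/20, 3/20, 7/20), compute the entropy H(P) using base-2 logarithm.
2.2261 bits

Shannon entropy is H(X) = -Σ p(x) log p(x).

For P = (1/5, 3/20, 3/20, 3/20, 7/20):
H = -1/5 × log_2(1/5) -3/20 × log_2(3/20) -3/20 × log_2(3/20) -3/20 × log_2(3/20) -7/20 × log_2(7/20)
H = 2.2261 bits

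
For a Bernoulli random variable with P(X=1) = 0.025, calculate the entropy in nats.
0.1169 nats

The binary entropy function is:
H(p) = -p log(p) - (1-p) log(1-p)

H(0.025) = -0.025 × log_e(0.025) - 0.975 × log_e(0.975)
H(0.025) = 0.1169 nats

Note: Binary entropy is maximized at p=0.5 (H=1 bit) and minimized at p=0 or p=1 (H=0).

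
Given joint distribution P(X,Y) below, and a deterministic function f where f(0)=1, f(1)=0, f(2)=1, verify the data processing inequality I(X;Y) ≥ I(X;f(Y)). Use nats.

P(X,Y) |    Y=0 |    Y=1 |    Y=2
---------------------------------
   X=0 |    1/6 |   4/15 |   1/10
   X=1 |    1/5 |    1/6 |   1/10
I(X;Y) = 0.0109, I(X;f(Y)) = 0.0104, inequality holds: 0.0109 ≥ 0.0104

Data Processing Inequality: For any Markov chain X → Y → Z, we have I(X;Y) ≥ I(X;Z).

Here Z = f(Y) is a deterministic function of Y, forming X → Y → Z.

Original I(X;Y) = 0.0109 nats

After applying f:
P(X,Z) where Z=f(Y):
- P(X,Z=0) = P(X,Y=1)
- P(X,Z=1) = P(X,Y=0) + P(X,Y=2)

I(X;Z) = I(X;f(Y)) = 0.0104 nats

Verification: 0.0109 ≥ 0.0104 ✓

Information cannot be created by processing; the function f can only lose information about X.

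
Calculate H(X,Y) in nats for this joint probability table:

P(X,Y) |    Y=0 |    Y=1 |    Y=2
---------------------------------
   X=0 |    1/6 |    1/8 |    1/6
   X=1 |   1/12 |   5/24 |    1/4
1.7376 nats

Joint entropy is H(X,Y) = -Σ_{x,y} p(x,y) log p(x,y).

Summing over all non-zero entries:
H(X,Y) = -[1/6·log_e(1/6) + 1/8·log_e(1/8) + 1/6·log_e(1/6) + 1/12·log_e(1/12) + 5/24·log_e(5/24) + 1/4·log_e(1/4)]
H(X,Y) = 1.7376 nats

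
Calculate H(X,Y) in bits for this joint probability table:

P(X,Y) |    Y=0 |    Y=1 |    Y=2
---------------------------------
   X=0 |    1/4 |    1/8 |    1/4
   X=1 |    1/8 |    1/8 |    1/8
2.5000 bits

Joint entropy is H(X,Y) = -Σ_{x,y} p(x,y) log p(x,y).

Summing over all non-zero entries:
H(X,Y) = -[1/4·log_2(1/4) + 1/8·log_2(1/8) + 1/4·log_2(1/4) + 1/8·log_2(1/8) + 1/8·log_2(1/8) + 1/8·log_2(1/8)]
H(X,Y) = 2.5000 bits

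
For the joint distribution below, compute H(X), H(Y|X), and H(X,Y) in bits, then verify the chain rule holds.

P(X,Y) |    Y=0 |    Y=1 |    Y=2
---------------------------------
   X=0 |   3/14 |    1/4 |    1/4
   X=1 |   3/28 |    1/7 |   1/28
H(X,Y) = 2.3942, H(X) = 0.8631, H(Y|X) = 1.5311 (all in bits)

Chain rule: H(X,Y) = H(X) + H(Y|X)

Left side — joint entropy directly:
H(X,Y) = -Σ p(x,y) log p(x,y) = 2.3942 bits

Right side — compute H(Y|X) from the conditional distributions:
P(X) = (5/7, 2/7), so H(X) = 0.8631 bits
H(Y|X) = Σ_x P(X=x) · H(Y|X=x):
  P(Y|X=0) = (3/10, 7/20, 7/20), H(Y|X=0) = 1.5813, weight P(X=0) = 5/7
  P(Y|X=1) = (3/8, 1/2, 1/8), H(Y|X=1) = 1.4056, weight P(X=1) = 2/7
H(Y|X) = 1.5311 bits

H(X) + H(Y|X) = 0.8631 + 1.5311 = 2.3942 bits

Both sides equal 2.3942 bits. ✓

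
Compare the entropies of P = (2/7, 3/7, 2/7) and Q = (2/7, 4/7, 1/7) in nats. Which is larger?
P

Computing entropies in nats:
H(P) = 1.0790
H(Q) = 0.9557

Distribution P has higher entropy.

Intuition: The distribution closer to uniform (more spread out) has higher entropy.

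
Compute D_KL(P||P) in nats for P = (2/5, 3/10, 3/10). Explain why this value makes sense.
0.0000 nats

KL divergence satisfies the Gibbs inequality: D_KL(P||Q) ≥ 0 for all distributions P, Q.

D_KL(P||Q) = Σ p(x) log(p(x)/q(x))
Each term is p(x) × log_e(p(x)/p(x)) = p(x) × log_e(1) = 0, so the sum is 0.
D_KL(P||Q) = 0.0000 nats

When P = Q, the KL divergence is exactly 0, as there is no 'divergence' between identical distributions.

This non-negativity is a fundamental property: relative entropy cannot be negative because it measures how different Q is from P.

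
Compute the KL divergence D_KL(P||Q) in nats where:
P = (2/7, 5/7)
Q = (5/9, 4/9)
0.1489 nats

KL divergence: D_KL(P||Q) = Σ p(x) log(p(x)/q(x))

Computing term by term:
  x=0: 2/7 × log_e[(2/7)/(5/9)] = 2/7 × -0.6650 = -0.1900
  x=1: 5/7 × log_e[(5/7)/(4/9)] = 5/7 × 0.4745 = 0.3389

D_KL(P||Q) = 0.1489 nats

Note: KL divergence is always non-negative and equals 0 iff P = Q.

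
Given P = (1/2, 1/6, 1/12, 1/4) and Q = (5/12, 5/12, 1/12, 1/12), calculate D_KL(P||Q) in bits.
0.3074 bits

KL divergence: D_KL(P||Q) = Σ p(x) log(p(x)/q(x))

Computing term by term:
  x=0: 1/2 × log_2[(1/2)/(5/12)] = 1/2 × 0.2630 = 0.1315
  x=1: 1/6 × log_2[(1/6)/(5/12)] = 1/6 × -1.3219 = -0.2203
  x=2: 1/12 × log_2[(1/12)/(1/12)] = 1/12 × 0.0000 = 0.0000
  x=3: 1/4 × log_2[(1/4)/(1/12)] = 1/4 × 1.5850 = 0.3962

D_KL(P||Q) = 0.3074 bits

Note: KL divergence is always non-negative and equals 0 iff P = Q.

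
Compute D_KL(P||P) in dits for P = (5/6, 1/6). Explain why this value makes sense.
0.0000 dits

KL divergence satisfies the Gibbs inequality: D_KL(P||Q) ≥ 0 for all distributions P, Q.

D_KL(P||Q) = Σ p(x) log(p(x)/q(x))
Each term is p(x) × log_10(p(x)/p(x)) = p(x) × log_10(1) = 0, so the sum is 0.
D_KL(P||Q) = 0.0000 dits

When P = Q, the KL divergence is exactly 0, as there is no 'divergence' between identical distributions.

This non-negativity is a fundamental property: relative entropy cannot be negative because it measures how different Q is from P.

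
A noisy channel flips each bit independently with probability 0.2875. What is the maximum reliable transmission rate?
0.1345 bits

For a binary symmetric channel (BSC) with error probability p:
Capacity C = 1 - H(p) bits per symbol

where H(p) = -p log₂(p) - (1-p) log₂(1-p) is the binary entropy function.

H(0.2875) = 0.8655 bits
C = 1 - 0.8655 = 0.1345 bits per symbol

This means we can reliably transmit up to 0.1345 bits of information per channel use.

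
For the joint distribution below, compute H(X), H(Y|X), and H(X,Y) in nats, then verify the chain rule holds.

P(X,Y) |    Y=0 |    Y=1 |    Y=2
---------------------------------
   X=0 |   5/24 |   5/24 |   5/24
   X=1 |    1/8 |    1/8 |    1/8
H(X,Y) = 1.7602, H(X) = 0.6616, H(Y|X) = 1.0986 (all in nats)

Chain rule: H(X,Y) = H(X) + H(Y|X)

Left side — joint entropy directly:
H(X,Y) = -Σ p(x,y) log p(x,y) = 1.7602 nats

Right side — compute H(Y|X) from the conditional distributions:
P(X) = (5/8, 3/8), so H(X) = 0.6616 nats
H(Y|X) = Σ_x P(X=x) · H(Y|X=x):
  P(Y|X=0) = (1/3, 1/3, 1/3), H(Y|X=0) = 1.0986, weight P(X=0) = 5/8
  P(Y|X=1) = (1/3, 1/3, 1/3), H(Y|X=1) = 1.0986, weight P(X=1) = 3/8
H(Y|X) = 1.0986 nats

H(X) + H(Y|X) = 0.6616 + 1.0986 = 1.7602 nats

Both sides equal 1.7602 nats. ✓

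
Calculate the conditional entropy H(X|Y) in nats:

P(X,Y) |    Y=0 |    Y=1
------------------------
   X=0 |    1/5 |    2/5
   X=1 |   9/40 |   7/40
0.6472 nats

Using the chain rule: H(X|Y) = H(X,Y) - H(Y)

First, compute H(X,Y) = 1.3290 nats

Marginal P(Y) = (17/40, 23/40)
H(Y) = 0.6819 nats

H(X|Y) = H(X,Y) - H(Y) = 1.3290 - 0.6819 = 0.6472 nats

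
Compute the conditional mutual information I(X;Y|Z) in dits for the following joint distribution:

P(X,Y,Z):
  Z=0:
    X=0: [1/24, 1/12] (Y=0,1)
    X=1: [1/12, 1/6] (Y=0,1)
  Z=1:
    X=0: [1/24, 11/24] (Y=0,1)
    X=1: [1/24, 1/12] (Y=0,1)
0.0097 dits

Conditional mutual information: I(X;Y|Z) = H(X|Z) + H(Y|Z) - H(X,Y|Z)

H(Z) = 0.2873
H(X,Z) = 0.5268 → H(X|Z) = 0.2395
H(Y,Z) = 0.4976 → H(Y|Z) = 0.2102
H(X,Y,Z) = 0.7273 → H(X,Y|Z) = 0.4400

I(X;Y|Z) = 0.2395 + 0.2102 - 0.4400 = 0.0097 dits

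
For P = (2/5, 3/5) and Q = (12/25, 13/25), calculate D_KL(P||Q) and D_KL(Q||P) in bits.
D_KL(P||Q) = 0.0187, D_KL(Q||P) = 0.0189

KL divergence is not symmetric: D_KL(P||Q) ≠ D_KL(Q||P) in general.

D_KL(P||Q) = 0.0187 bits
D_KL(Q||P) = 0.0189 bits

No, they are not equal!

This asymmetry is why KL divergence is not a true distance metric.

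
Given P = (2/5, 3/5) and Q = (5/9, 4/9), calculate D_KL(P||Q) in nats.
0.0487 nats

KL divergence: D_KL(P||Q) = Σ p(x) log(p(x)/q(x))

Computing term by term:
  x=0: 2/5 × log_e[(2/5)/(5/9)] = 2/5 × -0.3285 = -0.1314
  x=1: 3/5 × log_e[(3/5)/(4/9)] = 3/5 × 0.3001 = 0.1801

D_KL(P||Q) = 0.0487 nats

Note: KL divergence is always non-negative and equals 0 iff P = Q.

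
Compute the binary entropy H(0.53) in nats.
0.6913 nats

The binary entropy function is:
H(p) = -p log(p) - (1-p) log(1-p)

H(0.53) = -0.53 × log_e(0.53) - 0.47 × log_e(0.47)
H(0.53) = 0.6913 nats

Note: Binary entropy is maximized at p=0.5 (H=1 bit) and minimized at p=0 or p=1 (H=0).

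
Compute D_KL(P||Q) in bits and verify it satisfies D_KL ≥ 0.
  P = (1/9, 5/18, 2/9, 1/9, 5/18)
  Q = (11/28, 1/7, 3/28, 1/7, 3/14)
0.3616 bits

KL divergence satisfies the Gibbs inequality: D_KL(P||Q) ≥ 0 for all distributions P, Q.

D_KL(P||Q) = Σ p(x) log(p(x)/q(x))
Term by term:
  x=0: 1/9 × log_2[(1/9)/(11/28)] = -0.2024
  x=1: 5/18 × log_2[(5/18)/(1/7)] = 0.2665
  x=2: 2/9 × log_2[(2/9)/(3/28)] = 0.2339
  x=3: 1/9 × log_2[(1/9)/(1/7)] = -0.0403
  x=4: 5/18 × log_2[(5/18)/(3/14)] = 0.1040
D_KL(P||Q) = 0.3616 bits

D_KL(P||Q) = 0.3616 ≥ 0 ✓

This non-negativity is a fundamental property: relative entropy cannot be negative because it measures how different Q is from P.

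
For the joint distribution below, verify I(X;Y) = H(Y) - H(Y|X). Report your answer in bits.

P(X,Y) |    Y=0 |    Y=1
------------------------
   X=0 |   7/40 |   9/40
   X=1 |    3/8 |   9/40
I(X;Y) = 0.0246 bits

Mutual information has multiple equivalent forms:
- I(X;Y) = H(X) - H(X|Y)
- I(X;Y) = H(Y) - H(Y|X)
- I(X;Y) = H(X) + H(Y) - H(X,Y)

Computing all quantities:
H(X) = 0.9710, H(Y) = 0.9928, H(X,Y) = 1.9391
H(X|Y) = 0.9463, H(Y|X) = 0.9681

Verification:
H(X) - H(X|Y) = 0.9710 - 0.9463 = 0.0246
H(Y) - H(Y|X) = 0.9928 - 0.9681 = 0.0246
H(X) + H(Y) - H(X,Y) = 0.9710 + 0.9928 - 1.9391 = 0.0246

All forms give I(X;Y) = 0.0246 bits. ✓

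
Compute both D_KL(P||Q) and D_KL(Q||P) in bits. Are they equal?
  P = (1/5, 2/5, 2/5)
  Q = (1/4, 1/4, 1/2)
D_KL(P||Q) = 0.0781, D_KL(Q||P) = 0.0719

KL divergence is not symmetric: D_KL(P||Q) ≠ D_KL(Q||P) in general.

D_KL(P||Q) = 0.0781 bits
D_KL(Q||P) = 0.0719 bits

No, they are not equal!

This asymmetry is why KL divergence is not a true distance metric.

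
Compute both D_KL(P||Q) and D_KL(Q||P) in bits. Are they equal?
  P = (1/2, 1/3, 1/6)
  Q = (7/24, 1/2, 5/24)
D_KL(P||Q) = 0.1402, D_KL(Q||P) = 0.1327

KL divergence is not symmetric: D_KL(P||Q) ≠ D_KL(Q||P) in general.

D_KL(P||Q) = 0.1402 bits
D_KL(Q||P) = 0.1327 bits

No, they are not equal!

This asymmetry is why KL divergence is not a true distance metric.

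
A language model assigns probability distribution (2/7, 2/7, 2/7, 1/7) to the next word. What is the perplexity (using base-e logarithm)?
3.8643

Perplexity is e^H (or exp(H) for natural log).

First, H = -Σ p log p = 1.3518 nats
Perplexity = e^1.3518 = 3.8643

Interpretation: The model's uncertainty is equivalent to choosing uniformly among 3.9 options.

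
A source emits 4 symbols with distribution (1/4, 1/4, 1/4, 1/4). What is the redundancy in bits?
0.0000 bits

Redundancy measures how far a source is from maximum entropy:
R = H_max - H(X)

Maximum entropy for 4 symbols: H_max = log_2(4) = 2.0000 bits
Actual entropy: H(X) = 2.0000 bits
Redundancy: R = 2.0000 - 2.0000 = 0.0000 bits

This redundancy represents potential for compression: the source could be compressed by 0.0000 bits per symbol.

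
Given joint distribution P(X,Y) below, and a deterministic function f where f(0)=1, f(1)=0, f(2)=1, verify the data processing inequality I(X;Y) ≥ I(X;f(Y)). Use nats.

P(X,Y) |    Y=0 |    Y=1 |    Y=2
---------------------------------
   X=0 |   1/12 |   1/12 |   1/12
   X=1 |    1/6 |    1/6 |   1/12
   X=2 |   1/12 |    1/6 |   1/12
I(X;Y) = 0.0168, I(X;f(Y)) = 0.0086, inequality holds: 0.0168 ≥ 0.0086

Data Processing Inequality: For any Markov chain X → Y → Z, we have I(X;Y) ≥ I(X;Z).

Here Z = f(Y) is a deterministic function of Y, forming X → Y → Z.

Original I(X;Y) = 0.0168 nats

After applying f:
P(X,Z) where Z=f(Y):
- P(X,Z=0) = P(X,Y=1)
- P(X,Z=1) = P(X,Y=0) + P(X,Y=2)

I(X;Z) = I(X;f(Y)) = 0.0086 nats

Verification: 0.0168 ≥ 0.0086 ✓

Information cannot be created by processing; the function f can only lose information about X.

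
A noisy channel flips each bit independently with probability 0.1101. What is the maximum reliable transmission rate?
0.4998 bits

For a binary symmetric channel (BSC) with error probability p:
Capacity C = 1 - H(p) bits per symbol

where H(p) = -p log₂(p) - (1-p) log₂(1-p) is the binary entropy function.

H(0.1101) = 0.5002 bits
C = 1 - 0.5002 = 0.4998 bits per symbol

This means we can reliably transmit up to 0.4998 bits of information per channel use.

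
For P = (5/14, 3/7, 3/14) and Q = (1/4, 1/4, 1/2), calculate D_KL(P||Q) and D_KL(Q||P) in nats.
D_KL(P||Q) = 0.1768, D_KL(Q||P) = 0.1997

KL divergence is not symmetric: D_KL(P||Q) ≠ D_KL(Q||P) in general.

D_KL(P||Q) = 0.1768 nats
D_KL(Q||P) = 0.1997 nats

No, they are not equal!

This asymmetry is why KL divergence is not a true distance metric.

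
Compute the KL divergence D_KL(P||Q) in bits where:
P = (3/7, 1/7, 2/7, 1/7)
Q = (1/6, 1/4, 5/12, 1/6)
0.2813 bits

KL divergence: D_KL(P||Q) = Σ p(x) log(p(x)/q(x))

Computing term by term:
  x=0: 3/7 × log_2[(3/7)/(1/6)] = 3/7 × 1.3626 = 0.5840
  x=1: 1/7 × log_2[(1/7)/(1/4)] = 1/7 × -0.8074 = -0.1153
  x=2: 2/7 × log_2[(2/7)/(5/12)] = 2/7 × -0.5443 = -0.1555
  x=3: 1/7 × log_2[(1/7)/(1/6)] = 1/7 × -0.2224 = -0.0318

D_KL(P||Q) = 0.2813 bits

Note: KL divergence is always non-negative and equals 0 iff P = Q.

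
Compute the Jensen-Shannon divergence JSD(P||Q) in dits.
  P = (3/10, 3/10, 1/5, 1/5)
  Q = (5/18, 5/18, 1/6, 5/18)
0.0019 dits

Jensen-Shannon divergence is:
JSD(P||Q) = 0.5 × D_KL(P||M) + 0.5 × D_KL(Q||M)
where M = 0.5 × (P + Q) is the mixture distribution.

M = 0.5 × (3/10, 3/10, 1/5, 1/5) + 0.5 × (5/18, 5/18, 1/6, 5/18) = (0.288889, 0.288889, 0.183333, 0.238889)

D_KL(P||M) = 0.0020 dits
D_KL(Q||M) = 0.0018 dits

JSD(P||Q) = 0.5 × 0.0020 + 0.5 × 0.0018 = 0.0019 dits

Unlike KL divergence, JSD is symmetric and bounded: 0 ≤ JSD ≤ log(2).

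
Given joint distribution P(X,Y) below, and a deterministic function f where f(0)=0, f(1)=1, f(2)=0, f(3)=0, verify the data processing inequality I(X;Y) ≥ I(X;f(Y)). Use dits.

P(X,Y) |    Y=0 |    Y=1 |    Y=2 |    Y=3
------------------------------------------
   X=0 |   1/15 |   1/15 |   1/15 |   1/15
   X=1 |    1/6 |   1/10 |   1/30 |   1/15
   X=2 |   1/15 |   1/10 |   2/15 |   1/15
I(X;Y) = 0.0254, I(X;f(Y)) = 0.0001, inequality holds: 0.0254 ≥ 0.0001

Data Processing Inequality: For any Markov chain X → Y → Z, we have I(X;Y) ≥ I(X;Z).

Here Z = f(Y) is a deterministic function of Y, forming X → Y → Z.

Original I(X;Y) = 0.0254 dits

After applying f:
P(X,Z) where Z=f(Y):
- P(X,Z=0) = P(X,Y=0) + P(X,Y=2) + P(X,Y=3)
- P(X,Z=1) = P(X,Y=1)

I(X;Z) = I(X;f(Y)) = 0.0001 dits

Verification: 0.0254 ≥ 0.0001 ✓

Information cannot be created by processing; the function f can only lose information about X.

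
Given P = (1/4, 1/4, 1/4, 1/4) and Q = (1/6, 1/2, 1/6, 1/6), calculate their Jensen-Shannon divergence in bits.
0.0488 bits

Jensen-Shannon divergence is:
JSD(P||Q) = 0.5 × D_KL(P||M) + 0.5 × D_KL(Q||M)
where M = 0.5 × (P + Q) is the mixture distribution.

M = 0.5 × (1/4, 1/4, 1/4, 1/4) + 0.5 × (1/6, 1/2, 1/6, 1/6) = (5/24, 3/8, 5/24, 5/24)

D_KL(P||M) = 0.0510 bits
D_KL(Q||M) = 0.0466 bits

JSD(P||Q) = 0.5 × 0.0510 + 0.5 × 0.0466 = 0.0488 bits

Unlike KL divergence, JSD is symmetric and bounded: 0 ≤ JSD ≤ log(2).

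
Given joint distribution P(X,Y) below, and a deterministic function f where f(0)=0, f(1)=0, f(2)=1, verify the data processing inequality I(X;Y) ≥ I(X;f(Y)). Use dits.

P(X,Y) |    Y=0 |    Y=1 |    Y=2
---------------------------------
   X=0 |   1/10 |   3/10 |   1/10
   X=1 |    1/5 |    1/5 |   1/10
I(X;Y) = 0.0118, I(X;f(Y)) = 0.0000, inequality holds: 0.0118 ≥ 0.0000

Data Processing Inequality: For any Markov chain X → Y → Z, we have I(X;Y) ≥ I(X;Z).

Here Z = f(Y) is a deterministic function of Y, forming X → Y → Z.

Original I(X;Y) = 0.0118 dits

After applying f:
P(X,Z) where Z=f(Y):
- P(X,Z=0) = P(X,Y=0) + P(X,Y=1)
- P(X,Z=1) = P(X,Y=2)

I(X;Z) = I(X;f(Y)) = 0.0000 dits

Verification: 0.0118 ≥ 0.0000 ✓

Information cannot be created by processing; the function f can only lose information about X.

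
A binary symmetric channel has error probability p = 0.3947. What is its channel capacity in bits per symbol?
0.0322 bits

For a binary symmetric channel (BSC) with error probability p:
Capacity C = 1 - H(p) bits per symbol

where H(p) = -p log₂(p) - (1-p) log₂(1-p) is the binary entropy function.

H(0.3947) = 0.9678 bits
C = 1 - 0.9678 = 0.0322 bits per symbol

This means we can reliably transmit up to 0.0322 bits of information per channel use.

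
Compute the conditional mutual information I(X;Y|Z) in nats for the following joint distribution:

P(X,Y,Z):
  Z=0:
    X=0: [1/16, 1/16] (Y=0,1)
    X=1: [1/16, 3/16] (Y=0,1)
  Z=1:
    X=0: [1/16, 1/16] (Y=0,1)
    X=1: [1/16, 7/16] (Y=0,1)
0.0492 nats

Conditional mutual information: I(X;Y|Z) = H(X|Z) + H(Y|Z) - H(X,Y|Z)

H(Z) = 0.6616
H(X,Z) = 1.2130 → H(X|Z) = 0.5514
H(Y,Z) = 1.2130 → H(Y|Z) = 0.5514
H(X,Y,Z) = 1.7153 → H(X,Y|Z) = 1.0537

I(X;Y|Z) = 0.5514 + 0.5514 - 1.0537 = 0.0492 nats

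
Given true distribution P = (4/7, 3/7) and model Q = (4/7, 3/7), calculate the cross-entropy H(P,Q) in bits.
0.9852 bits

Cross-entropy: H(P,Q) = -Σ p(x) log q(x)

Alternatively: H(P,Q) = H(P) + D_KL(P||Q)
H(P) = 0.9852 bits
D_KL(P||Q) = 0.0000 bits

H(P,Q) = 0.9852 + 0.0000 = 0.9852 bits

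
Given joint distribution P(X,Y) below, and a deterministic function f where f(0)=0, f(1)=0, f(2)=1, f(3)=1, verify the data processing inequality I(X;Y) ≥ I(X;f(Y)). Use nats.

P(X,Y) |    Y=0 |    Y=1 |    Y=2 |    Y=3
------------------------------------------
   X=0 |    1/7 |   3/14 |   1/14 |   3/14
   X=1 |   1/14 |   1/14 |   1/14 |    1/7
I(X;Y) = 0.0153, I(X;f(Y)) = 0.0112, inequality holds: 0.0153 ≥ 0.0112

Data Processing Inequality: For any Markov chain X → Y → Z, we have I(X;Y) ≥ I(X;Z).

Here Z = f(Y) is a deterministic function of Y, forming X → Y → Z.

Original I(X;Y) = 0.0153 nats

After applying f:
P(X,Z) where Z=f(Y):
- P(X,Z=0) = P(X,Y=0) + P(X,Y=1)
- P(X,Z=1) = P(X,Y=2) + P(X,Y=3)

I(X;Z) = I(X;f(Y)) = 0.0112 nats

Verification: 0.0153 ≥ 0.0112 ✓

Information cannot be created by processing; the function f can only lose information about X.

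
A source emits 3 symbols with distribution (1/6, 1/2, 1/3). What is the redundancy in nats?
0.0872 nats

Redundancy measures how far a source is from maximum entropy:
R = H_max - H(X)

Maximum entropy for 3 symbols: H_max = log_e(3) = 1.0986 nats
Actual entropy: H(X) = 1.0114 nats
Redundancy: R = 1.0986 - 1.0114 = 0.0872 nats

This redundancy represents potential for compression: the source could be compressed by 0.0872 nats per symbol.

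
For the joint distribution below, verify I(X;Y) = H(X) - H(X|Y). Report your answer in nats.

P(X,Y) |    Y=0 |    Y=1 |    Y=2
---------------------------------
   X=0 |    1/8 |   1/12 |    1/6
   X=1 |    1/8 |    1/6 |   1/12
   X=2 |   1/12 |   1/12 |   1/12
I(X;Y) = 0.0283 nats

Mutual information has multiple equivalent forms:
- I(X;Y) = H(X) - H(X|Y)
- I(X;Y) = H(Y) - H(Y|X)
- I(X;Y) = H(X) + H(Y) - H(X,Y)

Computing all quantities:
H(X) = 1.0822, H(Y) = 1.0986, H(X,Y) = 2.1525
H(X|Y) = 1.0539, H(Y|X) = 1.0703

Verification:
H(X) - H(X|Y) = 1.0822 - 1.0539 = 0.0283
H(Y) - H(Y|X) = 1.0986 - 1.0703 = 0.0283
H(X) + H(Y) - H(X,Y) = 1.0822 + 1.0986 - 2.1525 = 0.0283

All forms give I(X;Y) = 0.0283 nats. ✓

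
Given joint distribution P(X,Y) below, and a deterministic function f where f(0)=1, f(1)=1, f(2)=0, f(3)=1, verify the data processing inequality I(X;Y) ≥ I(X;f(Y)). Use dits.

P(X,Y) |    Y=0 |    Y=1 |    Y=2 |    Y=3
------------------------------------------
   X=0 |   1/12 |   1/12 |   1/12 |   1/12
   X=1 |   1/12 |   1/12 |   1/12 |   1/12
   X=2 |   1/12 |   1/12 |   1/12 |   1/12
I(X;Y) = 0.0000, I(X;f(Y)) = 0.0000, inequality holds: 0.0000 ≥ 0.0000

Data Processing Inequality: For any Markov chain X → Y → Z, we have I(X;Y) ≥ I(X;Z).

Here Z = f(Y) is a deterministic function of Y, forming X → Y → Z.

Original I(X;Y) = 0.0000 dits

After applying f:
P(X,Z) where Z=f(Y):
- P(X,Z=0) = P(X,Y=2)
- P(X,Z=1) = P(X,Y=0) + P(X,Y=1) + P(X,Y=3)

I(X;Z) = I(X;f(Y)) = 0.0000 dits

Verification: 0.0000 ≥ 0.0000 ✓

Information cannot be created by processing; the function f can only lose information about X.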